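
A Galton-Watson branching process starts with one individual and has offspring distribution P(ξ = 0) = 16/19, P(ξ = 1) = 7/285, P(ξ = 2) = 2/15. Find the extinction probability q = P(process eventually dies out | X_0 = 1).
q = 1

Mean offspring μ = 0·16/19 + 1·7/285 + 2·2/15 = 83/285 ≤ 1. For μ ≤ 1 with offspring not concentrated at 1, the Galton-Watson process goes extinct almost surely, so q = 1.
(Algebraic check: The pgf is f(s) = 16/19 + 7/285·s + 2/15·s². The extinction probability q is the smallest fixed point of f in [0, 1]. Setting s = f(s):
  2/15·s² + (7/285 − 1)·s + 16/19 = 0
  2/15·s² − (16/19 + 2/15)·s + 16/19 = 0
which factors as (s − 1)·(2/15·s − 16/19) = 0, giving roots s = 1 and s = (16/19)/(2/15) = 120/19. Since 120/19 ≥ 1, the smallest root in [0, 1] is s = 1.)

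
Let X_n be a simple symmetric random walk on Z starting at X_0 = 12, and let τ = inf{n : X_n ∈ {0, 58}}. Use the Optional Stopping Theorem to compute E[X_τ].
E[X_τ] = 12

X_n is a martingale and τ is a bounded-mean stopping time (indeed τ is finite a.s. with bounded expectation since the walk is in a bounded region). By the OST, E[X_τ] = E[X_0] = 12. Equivalently: E[X_τ] = 58 · P(hit 58 first) + 0 · P(hit 0 first) = 58 · (12/58) = 12.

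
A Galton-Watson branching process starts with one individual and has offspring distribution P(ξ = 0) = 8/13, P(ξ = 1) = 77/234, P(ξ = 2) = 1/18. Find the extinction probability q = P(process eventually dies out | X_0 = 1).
q = 1

Mean offspring μ = 0·8/13 + 1·77/234 + 2·1/18 = 103/234 ≤ 1. For μ ≤ 1 with offspring not concentrated at 1, the Galton-Watson process goes extinct almost surely, so q = 1.
(Algebraic check: The pgf is f(s) = 8/13 + 77/234·s + 1/18·s². The extinction probability q is the smallest fixed point of f in [0, 1]. Setting s = f(s):
  1/18·s² + (77/234 − 1)·s + 8/13 = 0
  1/18·s² − (8/13 + 1/18)·s + 8/13 = 0
which factors as (s − 1)·(1/18·s − 8/13) = 0, giving roots s = 1 and s = (8/13)/(1/18) = 144/13. Since 144/13 ≥ 1, the smallest root in [0, 1] is s = 1.)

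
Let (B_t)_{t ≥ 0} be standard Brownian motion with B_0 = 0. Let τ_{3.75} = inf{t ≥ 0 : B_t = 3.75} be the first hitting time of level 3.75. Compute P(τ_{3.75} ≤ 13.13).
P(τ_{3.75} ≤ 13.13) = 2(1 − Φ(3.75/√13.13)) = 2(1 − Φ(1.0349)) ≈ 0.3007

By the reflection principle for standard BM, P(τ_b ≤ t) = 2 · P(B_t ≥ b). Since B_t ~ N(0, t), P(B_t ≥ 3.75) = 1 − Φ(3.75/√t) = 1 − Φ(3.75/√13.13) = 1 − Φ(1.0349) ≈ 0.15036. Doubling: P(τ_{3.75} ≤ 13.13) ≈ 2 · 0.15036 = 0.30072 ≈ 0.3007.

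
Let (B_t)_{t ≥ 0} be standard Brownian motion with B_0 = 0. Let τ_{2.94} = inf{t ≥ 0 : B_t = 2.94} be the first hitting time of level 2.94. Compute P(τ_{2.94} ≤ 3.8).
P(τ_{2.94} ≤ 3.8) = 2(1 − Φ(2.94/√3.8)) = 2(1 − Φ(1.5082)) ≈ 0.1315

By the reflection principle for standard BM, P(τ_b ≤ t) = 2 · P(B_t ≥ b). Since B_t ~ N(0, t), P(B_t ≥ 2.94) = 1 − Φ(2.94/√t) = 1 − Φ(2.94/√3.8) = 1 − Φ(1.5082) ≈ 0.06575. Doubling: P(τ_{2.94} ≤ 3.8) ≈ 2 · 0.06575 = 0.13150 ≈ 0.1315.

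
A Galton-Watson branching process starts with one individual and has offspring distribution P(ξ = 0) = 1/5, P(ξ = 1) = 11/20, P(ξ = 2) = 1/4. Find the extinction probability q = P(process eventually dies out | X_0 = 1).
q = 4/5

The pgf is f(s) = 1/5 + 11/20·s + 1/4·s². The extinction probability q is the smallest fixed point of f in [0, 1]. Setting s = f(s):
  1/4·s² + (11/20 − 1)·s + 1/5 = 0
  1/4·s² − (1/5 + 1/4)·s + 1/5 = 0
which factors as (s − 1)·(1/4·s − 1/5) = 0, giving roots s = 1 and s = (1/5)/(1/4) = 4/5.
Mean offspring μ = 11/20 + 2·1/4 = 21/20 > 1 (supercritical), so q < 1. The extinction probability is the smaller root: q = (1/5)/(1/4) = 4/5.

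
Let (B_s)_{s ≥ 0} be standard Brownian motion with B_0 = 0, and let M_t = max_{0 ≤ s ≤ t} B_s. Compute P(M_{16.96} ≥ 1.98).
P(M_{16.96} ≥ 1.98) = 2·P(B_{16.96} ≥ 1.98) = 2(1 − Φ(1.98/√16.96)) ≈ 0.6307

By the reflection principle for Brownian motion, P(M_t ≥ a) = 2 · P(B_t ≥ a) for a ≥ 0. Since B_t ~ N(0, t), P(B_t ≥ 1.98) = 1 − Φ(1.98/√t) = 1 − Φ(1.98/√16.96) = 1 − Φ(0.4808). So
  P(M_{16.96} ≥ 1.98) = 2(1 − Φ(0.4808)) ≈ 0.6307.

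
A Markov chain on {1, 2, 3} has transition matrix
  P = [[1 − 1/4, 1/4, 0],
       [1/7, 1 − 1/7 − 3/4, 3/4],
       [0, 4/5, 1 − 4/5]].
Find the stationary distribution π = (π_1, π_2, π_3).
π = (64/281, 112/281, 105/281)

This is a birth-death chain on three states, which satisfies detailed balance: π_1 · P_{12} = π_2 · P_{21} and π_2 · P_{23} = π_3 · P_{32}.
From π_1 · 1/4 = π_2 · 1/7: π_2/π_1 = (1/4)/(1/7) = 7/4.
From π_2 · 3/4 = π_3 · 4/5: π_3/π_2 = (3/4)/(4/5) = 15/16.
Take π_1 proportional to 1; then unnormalized π = (1, 7/4, 105/64). Normalize by dividing by the sum 281/64:
  π = (64/281, 112/281, 105/281).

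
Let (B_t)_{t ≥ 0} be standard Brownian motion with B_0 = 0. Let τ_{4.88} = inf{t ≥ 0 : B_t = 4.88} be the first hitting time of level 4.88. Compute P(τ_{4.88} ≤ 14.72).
P(τ_{4.88} ≤ 14.72) = 2(1 − Φ(4.88/√14.72)) = 2(1 − Φ(1.2719)) ≈ 0.2034

By the reflection principle for standard BM, P(τ_b ≤ t) = 2 · P(B_t ≥ b). Since B_t ~ N(0, t), P(B_t ≥ 4.88) = 1 − Φ(4.88/√t) = 1 − Φ(4.88/√14.72) = 1 − Φ(1.2719) ≈ 0.10170. Doubling: P(τ_{4.88} ≤ 14.72) ≈ 2 · 0.10170 = 0.20340 ≈ 0.2034.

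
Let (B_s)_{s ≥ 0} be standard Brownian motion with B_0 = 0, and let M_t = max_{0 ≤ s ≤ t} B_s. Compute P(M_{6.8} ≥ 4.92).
P(M_{6.8} ≥ 4.92) = 2·P(B_{6.8} ≥ 4.92) = 2(1 − Φ(4.92/√6.8)) ≈ 0.0592

By the reflection principle for Brownian motion, P(M_t ≥ a) = 2 · P(B_t ≥ a) for a ≥ 0. Since B_t ~ N(0, t), P(B_t ≥ 4.92) = 1 − Φ(4.92/√t) = 1 − Φ(4.92/√6.8) = 1 − Φ(1.8867). So
  P(M_{6.8} ≥ 4.92) = 2(1 − Φ(1.8867)) ≈ 0.0592.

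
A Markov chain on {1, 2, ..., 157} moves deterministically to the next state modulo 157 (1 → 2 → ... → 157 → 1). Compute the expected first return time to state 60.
E[T_60 | X_0 = 60] = 157

The chain cycles deterministically, so starting at state 60 it returns in exactly 157 steps. Equivalently, the stationary distribution is uniform π_j = 1/157 for every state j, so by Kac's formula E[T_60] = 1/π_60 = 157.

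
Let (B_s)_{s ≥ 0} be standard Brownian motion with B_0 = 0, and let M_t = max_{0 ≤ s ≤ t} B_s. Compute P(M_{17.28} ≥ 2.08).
P(M_{17.28} ≥ 2.08) = 2·P(B_{17.28} ≥ 2.08) = 2(1 − Φ(2.08/√17.28)) ≈ 0.6168

By the reflection principle for Brownian motion, P(M_t ≥ a) = 2 · P(B_t ≥ a) for a ≥ 0. Since B_t ~ N(0, t), P(B_t ≥ 2.08) = 1 − Φ(2.08/√t) = 1 − Φ(2.08/√17.28) = 1 − Φ(0.5004). So
  P(M_{17.28} ≥ 2.08) = 2(1 − Φ(0.5004)) ≈ 0.6168.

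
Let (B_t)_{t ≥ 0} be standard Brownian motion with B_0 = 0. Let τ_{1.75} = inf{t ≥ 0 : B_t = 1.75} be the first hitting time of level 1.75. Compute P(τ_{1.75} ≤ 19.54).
P(τ_{1.75} ≤ 19.54) = 2(1 − Φ(1.75/√19.54)) = 2(1 − Φ(0.3959)) ≈ 0.6922

By the reflection principle for standard BM, P(τ_b ≤ t) = 2 · P(B_t ≥ b). Since B_t ~ N(0, t), P(B_t ≥ 1.75) = 1 − Φ(1.75/√t) = 1 − Φ(1.75/√19.54) = 1 − Φ(0.3959) ≈ 0.34609. Doubling: P(τ_{1.75} ≤ 19.54) ≈ 2 · 0.34609 = 0.69218 ≈ 0.6922.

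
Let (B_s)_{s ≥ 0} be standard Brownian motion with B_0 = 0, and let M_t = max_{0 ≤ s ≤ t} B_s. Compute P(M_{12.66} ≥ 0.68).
P(M_{12.66} ≥ 0.68) = 2·P(B_{12.66} ≥ 0.68) = 2(1 − Φ(0.68/√12.66)) ≈ 0.8484

By the reflection principle for Brownian motion, P(M_t ≥ a) = 2 · P(B_t ≥ a) for a ≥ 0. Since B_t ~ N(0, t), P(B_t ≥ 0.68) = 1 − Φ(0.68/√t) = 1 − Φ(0.68/√12.66) = 1 − Φ(0.1911). So
  P(M_{12.66} ≥ 0.68) = 2(1 − Φ(0.1911)) ≈ 0.8484.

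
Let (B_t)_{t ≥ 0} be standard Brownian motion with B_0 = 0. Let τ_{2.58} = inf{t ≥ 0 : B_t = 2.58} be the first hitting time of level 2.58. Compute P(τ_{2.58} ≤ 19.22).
P(τ_{2.58} ≤ 19.22) = 2(1 − Φ(2.58/√19.22)) = 2(1 − Φ(0.5885)) ≈ 0.5562

By the reflection principle for standard BM, P(τ_b ≤ t) = 2 · P(B_t ≥ b). Since B_t ~ N(0, t), P(B_t ≥ 2.58) = 1 − Φ(2.58/√t) = 1 − Φ(2.58/√19.22) = 1 − Φ(0.5885) ≈ 0.27810. Doubling: P(τ_{2.58} ≤ 19.22) ≈ 2 · 0.27810 = 0.55620 ≈ 0.5562.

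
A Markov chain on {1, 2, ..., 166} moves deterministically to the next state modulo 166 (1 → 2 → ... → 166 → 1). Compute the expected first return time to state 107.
E[T_107 | X_0 = 107] = 166

The chain cycles deterministically, so starting at state 107 it returns in exactly 166 steps. Equivalently, the stationary distribution is uniform π_j = 1/166 for every state j, so by Kac's formula E[T_107] = 1/π_107 = 166.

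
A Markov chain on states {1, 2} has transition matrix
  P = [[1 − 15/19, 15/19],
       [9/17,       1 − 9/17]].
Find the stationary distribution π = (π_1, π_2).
π_1 = 57/142, π_2 = 85/142

Solve πP = π with π_1 + π_2 = 1. From πP = π: π_1 · (1 − 15/19) + π_2 · 9/17 = π_1 ⇒ π_2 · 9/17 = π_1 · 15/19 ⇒ π_2/π_1 = (15/19)/(9/17) = 85/57. Together with π_1 + π_2 = 1:
  π_1 = (9/17)/(15/19 + 9/17) = (9/17)/(426/323) = 57/142,
  π_2 = (15/19)/(15/19 + 9/17) = (15/19)/(426/323) = 85/142.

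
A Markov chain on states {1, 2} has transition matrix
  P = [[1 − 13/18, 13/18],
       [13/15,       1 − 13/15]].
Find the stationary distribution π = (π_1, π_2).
π_1 = 6/11, π_2 = 5/11

Solve πP = π with π_1 + π_2 = 1. From πP = π: π_1 · (1 − 13/18) + π_2 · 13/15 = π_1 ⇒ π_2 · 13/15 = π_1 · 13/18 ⇒ π_2/π_1 = (13/18)/(13/15) = 5/6. Together with π_1 + π_2 = 1:
  π_1 = (13/15)/(13/18 + 13/15) = (13/15)/(143/90) = 6/11,
  π_2 = (13/18)/(13/18 + 13/15) = (13/18)/(143/90) = 5/11.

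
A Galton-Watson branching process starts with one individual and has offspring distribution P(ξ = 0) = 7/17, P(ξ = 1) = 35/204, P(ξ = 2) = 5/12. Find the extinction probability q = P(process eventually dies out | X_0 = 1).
q = 84/85

The pgf is f(s) = 7/17 + 35/204·s + 5/12·s². The extinction probability q is the smallest fixed point of f in [0, 1]. Setting s = f(s):
  5/12·s² + (35/204 − 1)·s + 7/17 = 0
  5/12·s² − (7/17 + 5/12)·s + 7/17 = 0
which factors as (s − 1)·(5/12·s − 7/17) = 0, giving roots s = 1 and s = (7/17)/(5/12) = 84/85.
Mean offspring μ = 35/204 + 2·5/12 = 205/204 > 1 (supercritical), so q < 1. The extinction probability is the smaller root: q = (7/17)/(5/12) = 84/85.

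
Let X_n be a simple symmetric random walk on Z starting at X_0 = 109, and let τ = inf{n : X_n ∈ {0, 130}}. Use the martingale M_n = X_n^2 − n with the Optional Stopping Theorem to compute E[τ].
E[τ] = 2289

M_n = X_n^2 − n is a martingale (since E[X_{n+1}^2 | F_n] = X_n^2 + 1). By OST (τ has finite mean in a bounded region), E[M_τ] = E[M_0] = X_0^2 − 0 = 109^2 = 11881. Also E[M_τ] = E[X_τ^2] − E[τ]. The walk exits at 0 or 130, with P(hit 130 first) = 109/130, so E[X_τ^2] = 130^2 · 109/130 + 0 = 14170. Thus E[τ] = E[X_τ^2] − E[M_τ] = 14170 − 11881 = 2289 = 109(130 − 109) = 2289.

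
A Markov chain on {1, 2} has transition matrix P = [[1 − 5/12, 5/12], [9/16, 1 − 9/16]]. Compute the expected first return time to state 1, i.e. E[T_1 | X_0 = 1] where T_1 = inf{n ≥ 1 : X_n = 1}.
E[T_1 | X_0 = 1] = 1/π_1 = 47/27

For an irreducible recurrent Markov chain with stationary distribution π, E[T_i | X_0 = i] = 1/π_i (Kac's formula). Here π_1 = (9/16)/(5/12 + 9/16) = (9/16)/(47/48) = 27/47, so E[T_1 | X_0 = 1] = 1/π_1 = (5/12 + 9/16)/(9/16) = (47/48)/(9/16) = 47/27.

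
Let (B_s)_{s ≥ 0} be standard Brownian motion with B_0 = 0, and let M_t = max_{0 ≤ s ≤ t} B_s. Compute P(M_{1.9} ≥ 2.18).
P(M_{1.9} ≥ 2.18) = 2·P(B_{1.9} ≥ 2.18) = 2(1 − Φ(2.18/√1.9)) ≈ 0.1138

By the reflection principle for Brownian motion, P(M_t ≥ a) = 2 · P(B_t ≥ a) for a ≥ 0. Since B_t ~ N(0, t), P(B_t ≥ 2.18) = 1 − Φ(2.18/√t) = 1 − Φ(2.18/√1.9) = 1 − Φ(1.5815). So
  P(M_{1.9} ≥ 2.18) = 2(1 − Φ(1.5815)) ≈ 0.1138.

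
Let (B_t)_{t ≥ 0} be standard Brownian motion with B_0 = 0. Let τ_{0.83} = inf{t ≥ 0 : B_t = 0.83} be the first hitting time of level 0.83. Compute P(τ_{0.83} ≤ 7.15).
P(τ_{0.83} ≤ 7.15) = 2(1 − Φ(0.83/√7.15)) = 2(1 − Φ(0.3104)) ≈ 0.7563

By the reflection principle for standard BM, P(τ_b ≤ t) = 2 · P(B_t ≥ b). Since B_t ~ N(0, t), P(B_t ≥ 0.83) = 1 − Φ(0.83/√t) = 1 − Φ(0.83/√7.15) = 1 − Φ(0.3104) ≈ 0.37813. Doubling: P(τ_{0.83} ≤ 7.15) ≈ 2 · 0.37813 = 0.75626 ≈ 0.7563.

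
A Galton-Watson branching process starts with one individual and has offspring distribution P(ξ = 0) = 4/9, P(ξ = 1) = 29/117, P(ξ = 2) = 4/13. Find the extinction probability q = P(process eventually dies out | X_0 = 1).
q = 1

Mean offspring μ = 0·4/9 + 1·29/117 + 2·4/13 = 101/117 ≤ 1. For μ ≤ 1 with offspring not concentrated at 1, the Galton-Watson process goes extinct almost surely, so q = 1.
(Algebraic check: The pgf is f(s) = 4/9 + 29/117·s + 4/13·s². The extinction probability q is the smallest fixed point of f in [0, 1]. Setting s = f(s):
  4/13·s² + (29/117 − 1)·s + 4/9 = 0
  4/13·s² − (4/9 + 4/13)·s + 4/9 = 0
which factors as (s − 1)·(4/13·s − 4/9) = 0, giving roots s = 1 and s = (4/9)/(4/13) = 13/9. Since 13/9 ≥ 1, the smallest root in [0, 1] is s = 1.)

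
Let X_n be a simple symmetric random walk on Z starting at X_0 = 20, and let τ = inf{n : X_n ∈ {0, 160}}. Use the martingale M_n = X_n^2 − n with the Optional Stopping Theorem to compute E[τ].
E[τ] = 2800

M_n = X_n^2 − n is a martingale (since E[X_{n+1}^2 | F_n] = X_n^2 + 1). By OST (τ has finite mean in a bounded region), E[M_τ] = E[M_0] = X_0^2 − 0 = 20^2 = 400. Also E[M_τ] = E[X_τ^2] − E[τ]. The walk exits at 0 or 160, with P(hit 160 first) = 20/160, so E[X_τ^2] = 160^2 · 20/160 + 0 = 3200. Thus E[τ] = E[X_τ^2] − E[M_τ] = 3200 − 400 = 2800 = 20(160 − 20) = 2800.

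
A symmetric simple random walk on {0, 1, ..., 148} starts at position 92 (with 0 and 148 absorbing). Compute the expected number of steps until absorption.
E[τ | X_0 = 92] = 5152

Let v_k = E[τ | X_0 = k]. Boundary: v_0 = v_148 = 0. Recurrence: v_k = 1 + (v_{k-1} + v_{k+1})/2 for 1 ≤ k ≤ 147. The particular solution to v_k − (v_{k-1} + v_{k+1})/2 = 1 is v_k = −k^2. Adding homogeneous solution A + B k and matching boundaries gives v_k = k (148 − k). Substituting k = 92: v_92 = 92 · 56 = 5152.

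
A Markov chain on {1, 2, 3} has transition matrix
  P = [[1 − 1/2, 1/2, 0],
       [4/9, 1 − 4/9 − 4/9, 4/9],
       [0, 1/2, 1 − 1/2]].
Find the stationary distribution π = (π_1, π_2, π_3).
π = (8/25, 9/25, 8/25)

This is a birth-death chain on three states, which satisfies detailed balance: π_1 · P_{12} = π_2 · P_{21} and π_2 · P_{23} = π_3 · P_{32}.
From π_1 · 1/2 = π_2 · 4/9: π_2/π_1 = (1/2)/(4/9) = 9/8.
From π_2 · 4/9 = π_3 · 1/2: π_3/π_2 = (4/9)/(1/2) = 8/9.
Take π_1 proportional to 1; then unnormalized π = (1, 9/8, 1). Normalize by dividing by the sum 25/8:
  π = (8/25, 9/25, 8/25).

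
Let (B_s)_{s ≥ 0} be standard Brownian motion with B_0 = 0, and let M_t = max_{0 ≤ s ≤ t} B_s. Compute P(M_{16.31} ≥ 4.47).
P(M_{16.31} ≥ 4.47) = 2·P(B_{16.31} ≥ 4.47) = 2(1 − Φ(4.47/√16.31)) ≈ 0.2684

By the reflection principle for Brownian motion, P(M_t ≥ a) = 2 · P(B_t ≥ a) for a ≥ 0. Since B_t ~ N(0, t), P(B_t ≥ 4.47) = 1 − Φ(4.47/√t) = 1 − Φ(4.47/√16.31) = 1 − Φ(1.1068). So
  P(M_{16.31} ≥ 4.47) = 2(1 − Φ(1.1068)) ≈ 0.2684.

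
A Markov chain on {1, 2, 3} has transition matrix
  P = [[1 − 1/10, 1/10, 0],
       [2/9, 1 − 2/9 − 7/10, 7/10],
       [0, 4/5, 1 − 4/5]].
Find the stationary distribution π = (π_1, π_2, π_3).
π = (32/59, 72/295, 63/295)

This is a birth-death chain on three states, which satisfies detailed balance: π_1 · P_{12} = π_2 · P_{21} and π_2 · P_{23} = π_3 · P_{32}.
From π_1 · 1/10 = π_2 · 2/9: π_2/π_1 = (1/10)/(2/9) = 9/20.
From π_2 · 7/10 = π_3 · 4/5: π_3/π_2 = (7/10)/(4/5) = 7/8.
Take π_1 proportional to 1; then unnormalized π = (1, 9/20, 63/160). Normalize by dividing by the sum 59/32:
  π = (32/59, 72/295, 63/295).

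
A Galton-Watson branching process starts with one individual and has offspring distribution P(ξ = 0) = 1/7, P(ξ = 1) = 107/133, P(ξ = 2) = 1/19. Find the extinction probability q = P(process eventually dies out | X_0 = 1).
q = 1

Mean offspring μ = 0·1/7 + 1·107/133 + 2·1/19 = 121/133 ≤ 1. For μ ≤ 1 with offspring not concentrated at 1, the Galton-Watson process goes extinct almost surely, so q = 1.
(Algebraic check: The pgf is f(s) = 1/7 + 107/133·s + 1/19·s². The extinction probability q is the smallest fixed point of f in [0, 1]. Setting s = f(s):
  1/19·s² + (107/133 − 1)·s + 1/7 = 0
  1/19·s² − (1/7 + 1/19)·s + 1/7 = 0
which factors as (s − 1)·(1/19·s − 1/7) = 0, giving roots s = 1 and s = (1/7)/(1/19) = 19/7. Since 19/7 ≥ 1, the smallest root in [0, 1] is s = 1.)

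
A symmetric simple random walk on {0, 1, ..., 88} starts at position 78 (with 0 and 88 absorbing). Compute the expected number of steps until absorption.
E[τ | X_0 = 78] = 780

Let v_k = E[τ | X_0 = k]. Boundary: v_0 = v_88 = 0. Recurrence: v_k = 1 + (v_{k-1} + v_{k+1})/2 for 1 ≤ k ≤ 87. The particular solution to v_k − (v_{k-1} + v_{k+1})/2 = 1 is v_k = −k^2. Adding homogeneous solution A + B k and matching boundaries gives v_k = k (88 − k). Substituting k = 78: v_78 = 78 · 10 = 780.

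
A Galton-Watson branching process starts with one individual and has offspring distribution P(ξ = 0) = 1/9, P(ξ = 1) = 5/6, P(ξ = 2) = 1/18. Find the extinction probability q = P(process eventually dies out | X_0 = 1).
q = 1

Mean offspring μ = 0·1/9 + 1·5/6 + 2·1/18 = 17/18 ≤ 1. For μ ≤ 1 with offspring not concentrated at 1, the Galton-Watson process goes extinct almost surely, so q = 1.
(Algebraic check: The pgf is f(s) = 1/9 + 5/6·s + 1/18·s². The extinction probability q is the smallest fixed point of f in [0, 1]. Setting s = f(s):
  1/18·s² + (5/6 − 1)·s + 1/9 = 0
  1/18·s² − (1/9 + 1/18)·s + 1/9 = 0
which factors as (s − 1)·(1/18·s − 1/9) = 0, giving roots s = 1 and s = (1/9)/(1/18) = 2. Since 2 ≥ 1, the smallest root in [0, 1] is s = 1.)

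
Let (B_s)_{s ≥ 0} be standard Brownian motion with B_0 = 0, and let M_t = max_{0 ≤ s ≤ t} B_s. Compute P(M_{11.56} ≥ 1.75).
P(M_{11.56} ≥ 1.75) = 2·P(B_{11.56} ≥ 1.75) = 2(1 − Φ(1.75/√11.56)) ≈ 0.6068

By the reflection principle for Brownian motion, P(M_t ≥ a) = 2 · P(B_t ≥ a) for a ≥ 0. Since B_t ~ N(0, t), P(B_t ≥ 1.75) = 1 − Φ(1.75/√t) = 1 − Φ(1.75/√11.56) = 1 − Φ(0.5147). So
  P(M_{11.56} ≥ 1.75) = 2(1 − Φ(0.5147)) ≈ 0.6068.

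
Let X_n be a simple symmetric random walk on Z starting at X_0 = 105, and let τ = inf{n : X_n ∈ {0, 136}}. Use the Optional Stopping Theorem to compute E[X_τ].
E[X_τ] = 105

X_n is a martingale and τ is a bounded-mean stopping time (indeed τ is finite a.s. with bounded expectation since the walk is in a bounded region). By the OST, E[X_τ] = E[X_0] = 105. Equivalently: E[X_τ] = 136 · P(hit 136 first) + 0 · P(hit 0 first) = 136 · (105/136) = 105.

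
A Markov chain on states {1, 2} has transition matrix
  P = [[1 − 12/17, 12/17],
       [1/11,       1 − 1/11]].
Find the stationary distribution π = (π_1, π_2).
π_1 = 17/149, π_2 = 132/149

Solve πP = π with π_1 + π_2 = 1. From πP = π: π_1 · (1 − 12/17) + π_2 · 1/11 = π_1 ⇒ π_2 · 1/11 = π_1 · 12/17 ⇒ π_2/π_1 = (12/17)/(1/11) = 132/17. Together with π_1 + π_2 = 1:
  π_1 = (1/11)/(12/17 + 1/11) = (1/11)/(149/187) = 17/149,
  π_2 = (12/17)/(12/17 + 1/11) = (12/17)/(149/187) = 132/149.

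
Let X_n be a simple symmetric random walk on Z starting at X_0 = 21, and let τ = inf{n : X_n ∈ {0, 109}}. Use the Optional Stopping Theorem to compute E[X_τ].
E[X_τ] = 21

X_n is a martingale and τ is a bounded-mean stopping time (indeed τ is finite a.s. with bounded expectation since the walk is in a bounded region). By the OST, E[X_τ] = E[X_0] = 21. Equivalently: E[X_τ] = 109 · P(hit 109 first) + 0 · P(hit 0 first) = 109 · (21/109) = 21.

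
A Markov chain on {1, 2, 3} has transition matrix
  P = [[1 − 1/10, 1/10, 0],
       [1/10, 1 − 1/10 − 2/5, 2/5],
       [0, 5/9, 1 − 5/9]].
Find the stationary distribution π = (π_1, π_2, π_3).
π = (25/68, 25/68, 9/34)

This is a birth-death chain on three states, which satisfies detailed balance: π_1 · P_{12} = π_2 · P_{21} and π_2 · P_{23} = π_3 · P_{32}.
From π_1 · 1/10 = π_2 · 1/10: π_2/π_1 = (1/10)/(1/10) = 1.
From π_2 · 2/5 = π_3 · 5/9: π_3/π_2 = (2/5)/(5/9) = 18/25.
Take π_1 proportional to 1; then unnormalized π = (1, 1, 18/25). Normalize by dividing by the sum 68/25:
  π = (25/68, 25/68, 9/34).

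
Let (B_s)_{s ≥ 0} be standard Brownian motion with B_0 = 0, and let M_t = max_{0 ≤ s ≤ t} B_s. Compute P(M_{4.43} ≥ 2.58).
P(M_{4.43} ≥ 2.58) = 2·P(B_{4.43} ≥ 2.58) = 2(1 − Φ(2.58/√4.43)) ≈ 0.2203

By the reflection principle for Brownian motion, P(M_t ≥ a) = 2 · P(B_t ≥ a) for a ≥ 0. Since B_t ~ N(0, t), P(B_t ≥ 2.58) = 1 − Φ(2.58/√t) = 1 − Φ(2.58/√4.43) = 1 − Φ(1.2258). So
  P(M_{4.43} ≥ 2.58) = 2(1 − Φ(1.2258)) ≈ 0.2203.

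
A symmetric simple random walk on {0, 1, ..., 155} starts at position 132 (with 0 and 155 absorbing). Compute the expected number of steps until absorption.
E[τ | X_0 = 132] = 3036

Let v_k = E[τ | X_0 = k]. Boundary: v_0 = v_155 = 0. Recurrence: v_k = 1 + (v_{k-1} + v_{k+1})/2 for 1 ≤ k ≤ 154. The particular solution to v_k − (v_{k-1} + v_{k+1})/2 = 1 is v_k = −k^2. Adding homogeneous solution A + B k and matching boundaries gives v_k = k (155 − k). Substituting k = 132: v_132 = 132 · 23 = 3036.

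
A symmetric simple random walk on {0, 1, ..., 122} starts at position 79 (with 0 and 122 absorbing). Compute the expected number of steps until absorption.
E[τ | X_0 = 79] = 3397

Let v_k = E[τ | X_0 = k]. Boundary: v_0 = v_122 = 0. Recurrence: v_k = 1 + (v_{k-1} + v_{k+1})/2 for 1 ≤ k ≤ 121. The particular solution to v_k − (v_{k-1} + v_{k+1})/2 = 1 is v_k = −k^2. Adding homogeneous solution A + B k and matching boundaries gives v_k = k (122 − k). Substituting k = 79: v_79 = 79 · 43 = 3397.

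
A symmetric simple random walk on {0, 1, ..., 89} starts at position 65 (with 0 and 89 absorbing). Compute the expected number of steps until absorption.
E[τ | X_0 = 65] = 1560

Let v_k = E[τ | X_0 = k]. Boundary: v_0 = v_89 = 0. Recurrence: v_k = 1 + (v_{k-1} + v_{k+1})/2 for 1 ≤ k ≤ 88. The particular solution to v_k − (v_{k-1} + v_{k+1})/2 = 1 is v_k = −k^2. Adding homogeneous solution A + B k and matching boundaries gives v_k = k (89 − k). Substituting k = 65: v_65 = 65 · 24 = 1560.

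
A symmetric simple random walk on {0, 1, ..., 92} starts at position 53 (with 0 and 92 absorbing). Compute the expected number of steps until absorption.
E[τ | X_0 = 53] = 2067

Let v_k = E[τ | X_0 = k]. Boundary: v_0 = v_92 = 0. Recurrence: v_k = 1 + (v_{k-1} + v_{k+1})/2 for 1 ≤ k ≤ 91. The particular solution to v_k − (v_{k-1} + v_{k+1})/2 = 1 is v_k = −k^2. Adding homogeneous solution A + B k and matching boundaries gives v_k = k (92 − k). Substituting k = 53: v_53 = 53 · 39 = 2067.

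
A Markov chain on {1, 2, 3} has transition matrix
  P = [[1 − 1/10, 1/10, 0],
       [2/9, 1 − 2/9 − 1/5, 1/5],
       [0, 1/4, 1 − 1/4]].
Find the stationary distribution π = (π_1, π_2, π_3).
π = (100/181, 45/181, 36/181)

This is a birth-death chain on three states, which satisfies detailed balance: π_1 · P_{12} = π_2 · P_{21} and π_2 · P_{23} = π_3 · P_{32}.
From π_1 · 1/10 = π_2 · 2/9: π_2/π_1 = (1/10)/(2/9) = 9/20.
From π_2 · 1/5 = π_3 · 1/4: π_3/π_2 = (1/5)/(1/4) = 4/5.
Take π_1 proportional to 1; then unnormalized π = (1, 9/20, 9/25). Normalize by dividing by the sum 181/100:
  π = (100/181, 45/181, 36/181).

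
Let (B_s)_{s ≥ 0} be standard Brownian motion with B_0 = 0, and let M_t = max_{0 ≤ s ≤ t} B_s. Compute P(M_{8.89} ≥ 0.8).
P(M_{8.89} ≥ 0.8) = 2·P(B_{8.89} ≥ 0.8) = 2(1 − Φ(0.8/√8.89)) ≈ 0.7885

By the reflection principle for Brownian motion, P(M_t ≥ a) = 2 · P(B_t ≥ a) for a ≥ 0. Since B_t ~ N(0, t), P(B_t ≥ 0.8) = 1 − Φ(0.8/√t) = 1 − Φ(0.8/√8.89) = 1 − Φ(0.2683). So
  P(M_{8.89} ≥ 0.8) = 2(1 − Φ(0.2683)) ≈ 0.7885.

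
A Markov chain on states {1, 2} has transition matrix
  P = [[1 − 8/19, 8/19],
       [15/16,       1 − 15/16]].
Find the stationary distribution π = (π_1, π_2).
π_1 = 285/413, π_2 = 128/413

Solve πP = π with π_1 + π_2 = 1. From πP = π: π_1 · (1 − 8/19) + π_2 · 15/16 = π_1 ⇒ π_2 · 15/16 = π_1 · 8/19 ⇒ π_2/π_1 = (8/19)/(15/16) = 128/285. Together with π_1 + π_2 = 1:
  π_1 = (15/16)/(8/19 + 15/16) = (15/16)/(413/304) = 285/413,
  π_2 = (8/19)/(8/19 + 15/16) = (8/19)/(413/304) = 128/413.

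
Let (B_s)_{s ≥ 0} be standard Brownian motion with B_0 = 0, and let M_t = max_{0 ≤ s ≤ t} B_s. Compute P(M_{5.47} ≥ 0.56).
P(M_{5.47} ≥ 0.56) = 2·P(B_{5.47} ≥ 0.56) = 2(1 − Φ(0.56/√5.47)) ≈ 0.8108

By the reflection principle for Brownian motion, P(M_t ≥ a) = 2 · P(B_t ≥ a) for a ≥ 0. Since B_t ~ N(0, t), P(B_t ≥ 0.56) = 1 − Φ(0.56/√t) = 1 − Φ(0.56/√5.47) = 1 − Φ(0.2394). So
  P(M_{5.47} ≥ 0.56) = 2(1 − Φ(0.2394)) ≈ 0.8108.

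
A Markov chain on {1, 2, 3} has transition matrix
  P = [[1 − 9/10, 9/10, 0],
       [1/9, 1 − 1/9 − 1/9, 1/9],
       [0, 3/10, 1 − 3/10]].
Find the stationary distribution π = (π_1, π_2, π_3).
π = (10/121, 81/121, 30/121)

This is a birth-death chain on three states, which satisfies detailed balance: π_1 · P_{12} = π_2 · P_{21} and π_2 · P_{23} = π_3 · P_{32}.
From π_1 · 9/10 = π_2 · 1/9: π_2/π_1 = (9/10)/(1/9) = 81/10.
From π_2 · 1/9 = π_3 · 3/10: π_3/π_2 = (1/9)/(3/10) = 10/27.
Take π_1 proportional to 1; then unnormalized π = (1, 81/10, 3). Normalize by dividing by the sum 121/10:
  π = (10/121, 81/121, 30/121).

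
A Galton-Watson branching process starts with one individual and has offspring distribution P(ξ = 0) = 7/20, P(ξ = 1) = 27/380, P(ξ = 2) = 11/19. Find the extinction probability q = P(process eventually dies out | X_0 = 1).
q = 133/220

The pgf is f(s) = 7/20 + 27/380·s + 11/19·s². The extinction probability q is the smallest fixed point of f in [0, 1]. Setting s = f(s):
  11/19·s² + (27/380 − 1)·s + 7/20 = 0
  11/19·s² − (7/20 + 11/19)·s + 7/20 = 0
which factors as (s − 1)·(11/19·s − 7/20) = 0, giving roots s = 1 and s = (7/20)/(11/19) = 133/220.
Mean offspring μ = 27/380 + 2·11/19 = 467/380 > 1 (supercritical), so q < 1. The extinction probability is the smaller root: q = (7/20)/(11/19) = 133/220.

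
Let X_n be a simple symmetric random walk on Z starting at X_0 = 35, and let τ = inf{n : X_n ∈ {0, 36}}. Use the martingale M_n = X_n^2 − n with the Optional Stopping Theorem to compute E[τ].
E[τ] = 35

M_n = X_n^2 − n is a martingale (since E[X_{n+1}^2 | F_n] = X_n^2 + 1). By OST (τ has finite mean in a bounded region), E[M_τ] = E[M_0] = X_0^2 − 0 = 35^2 = 1225. Also E[M_τ] = E[X_τ^2] − E[τ]. The walk exits at 0 or 36, with P(hit 36 first) = 35/36, so E[X_τ^2] = 36^2 · 35/36 + 0 = 1260. Thus E[τ] = E[X_τ^2] − E[M_τ] = 1260 − 1225 = 35 = 35(36 − 35) = 35.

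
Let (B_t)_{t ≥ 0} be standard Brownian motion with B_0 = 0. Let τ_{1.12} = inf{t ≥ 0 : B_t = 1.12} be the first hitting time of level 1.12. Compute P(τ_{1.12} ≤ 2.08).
P(τ_{1.12} ≤ 2.08) = 2(1 − Φ(1.12/√2.08)) = 2(1 − Φ(0.7766)) ≈ 0.4374

By the reflection principle for standard BM, P(τ_b ≤ t) = 2 · P(B_t ≥ b). Since B_t ~ N(0, t), P(B_t ≥ 1.12) = 1 − Φ(1.12/√t) = 1 − Φ(1.12/√2.08) = 1 − Φ(0.7766) ≈ 0.21870. Doubling: P(τ_{1.12} ≤ 2.08) ≈ 2 · 0.21870 = 0.43740 ≈ 0.4374.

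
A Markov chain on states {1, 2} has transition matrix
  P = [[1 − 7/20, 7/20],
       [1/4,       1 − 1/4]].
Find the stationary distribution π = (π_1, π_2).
π_1 = 5/12, π_2 = 7/12

Solve πP = π with π_1 + π_2 = 1. From πP = π: π_1 · (1 − 7/20) + π_2 · 1/4 = π_1 ⇒ π_2 · 1/4 = π_1 · 7/20 ⇒ π_2/π_1 = (7/20)/(1/4) = 7/5. Together with π_1 + π_2 = 1:
  π_1 = (1/4)/(7/20 + 1/4) = (1/4)/(3/5) = 5/12,
  π_2 = (7/20)/(7/20 + 1/4) = (7/20)/(3/5) = 7/12.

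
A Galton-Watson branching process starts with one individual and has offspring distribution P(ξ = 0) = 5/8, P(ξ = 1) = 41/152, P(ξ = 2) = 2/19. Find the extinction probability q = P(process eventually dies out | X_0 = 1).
q = 1

Mean offspring μ = 0·5/8 + 1·41/152 + 2·2/19 = 73/152 ≤ 1. For μ ≤ 1 with offspring not concentrated at 1, the Galton-Watson process goes extinct almost surely, so q = 1.
(Algebraic check: The pgf is f(s) = 5/8 + 41/152·s + 2/19·s². The extinction probability q is the smallest fixed point of f in [0, 1]. Setting s = f(s):
  2/19·s² + (41/152 − 1)·s + 5/8 = 0
  2/19·s² − (5/8 + 2/19)·s + 5/8 = 0
which factors as (s − 1)·(2/19·s − 5/8) = 0, giving roots s = 1 and s = (5/8)/(2/19) = 95/16. Since 95/16 ≥ 1, the smallest root in [0, 1] is s = 1.)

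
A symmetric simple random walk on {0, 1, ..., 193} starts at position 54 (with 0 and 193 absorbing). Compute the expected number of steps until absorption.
E[τ | X_0 = 54] = 7506

Let v_k = E[τ | X_0 = k]. Boundary: v_0 = v_193 = 0. Recurrence: v_k = 1 + (v_{k-1} + v_{k+1})/2 for 1 ≤ k ≤ 192. The particular solution to v_k − (v_{k-1} + v_{k+1})/2 = 1 is v_k = −k^2. Adding homogeneous solution A + B k and matching boundaries gives v_k = k (193 − k). Substituting k = 54: v_54 = 54 · 139 = 7506.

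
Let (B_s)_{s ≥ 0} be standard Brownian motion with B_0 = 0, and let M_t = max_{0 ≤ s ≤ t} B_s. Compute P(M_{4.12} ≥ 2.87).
P(M_{4.12} ≥ 2.87) = 2·P(B_{4.12} ≥ 2.87) = 2(1 − Φ(2.87/√4.12)) ≈ 0.1574

By the reflection principle for Brownian motion, P(M_t ≥ a) = 2 · P(B_t ≥ a) for a ≥ 0. Since B_t ~ N(0, t), P(B_t ≥ 2.87) = 1 − Φ(2.87/√t) = 1 − Φ(2.87/√4.12) = 1 − Φ(1.4139). So
  P(M_{4.12} ≥ 2.87) = 2(1 − Φ(1.4139)) ≈ 0.1574.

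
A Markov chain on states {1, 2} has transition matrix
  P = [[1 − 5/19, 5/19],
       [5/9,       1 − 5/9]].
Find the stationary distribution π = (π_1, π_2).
π_1 = 19/28, π_2 = 9/28

Solve πP = π with π_1 + π_2 = 1. From πP = π: π_1 · (1 − 5/19) + π_2 · 5/9 = π_1 ⇒ π_2 · 5/9 = π_1 · 5/19 ⇒ π_2/π_1 = (5/19)/(5/9) = 9/19. Together with π_1 + π_2 = 1:
  π_1 = (5/9)/(5/19 + 5/9) = (5/9)/(140/171) = 19/28,
  π_2 = (5/19)/(5/19 + 5/9) = (5/19)/(140/171) = 9/28.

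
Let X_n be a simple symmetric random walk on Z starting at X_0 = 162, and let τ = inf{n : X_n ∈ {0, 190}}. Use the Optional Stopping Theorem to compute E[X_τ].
E[X_τ] = 162

X_n is a martingale and τ is a bounded-mean stopping time (indeed τ is finite a.s. with bounded expectation since the walk is in a bounded region). By the OST, E[X_τ] = E[X_0] = 162. Equivalently: E[X_τ] = 190 · P(hit 190 first) + 0 · P(hit 0 first) = 190 · (162/190) = 162.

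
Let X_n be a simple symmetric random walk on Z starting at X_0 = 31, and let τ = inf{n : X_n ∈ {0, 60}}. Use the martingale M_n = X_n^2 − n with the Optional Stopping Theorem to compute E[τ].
E[τ] = 899

M_n = X_n^2 − n is a martingale (since E[X_{n+1}^2 | F_n] = X_n^2 + 1). By OST (τ has finite mean in a bounded region), E[M_τ] = E[M_0] = X_0^2 − 0 = 31^2 = 961. Also E[M_τ] = E[X_τ^2] − E[τ]. The walk exits at 0 or 60, with P(hit 60 first) = 31/60, so E[X_τ^2] = 60^2 · 31/60 + 0 = 1860. Thus E[τ] = E[X_τ^2] − E[M_τ] = 1860 − 961 = 899 = 31(60 − 31) = 899.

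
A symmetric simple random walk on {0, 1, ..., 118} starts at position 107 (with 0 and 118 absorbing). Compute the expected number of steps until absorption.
E[τ | X_0 = 107] = 1177

Let v_k = E[τ | X_0 = k]. Boundary: v_0 = v_118 = 0. Recurrence: v_k = 1 + (v_{k-1} + v_{k+1})/2 for 1 ≤ k ≤ 117. The particular solution to v_k − (v_{k-1} + v_{k+1})/2 = 1 is v_k = −k^2. Adding homogeneous solution A + B k and matching boundaries gives v_k = k (118 − k). Substituting k = 107: v_107 = 107 · 11 = 1177.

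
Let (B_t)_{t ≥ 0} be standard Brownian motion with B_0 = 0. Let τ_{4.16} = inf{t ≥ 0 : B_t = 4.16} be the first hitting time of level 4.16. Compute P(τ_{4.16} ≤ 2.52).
P(τ_{4.16} ≤ 2.52) = 2(1 − Φ(4.16/√2.52)) = 2(1 − Φ(2.6206)) ≈ 0.0088

By the reflection principle for standard BM, P(τ_b ≤ t) = 2 · P(B_t ≥ b). Since B_t ~ N(0, t), P(B_t ≥ 4.16) = 1 − Φ(4.16/√t) = 1 − Φ(4.16/√2.52) = 1 − Φ(2.6206) ≈ 0.00439. Doubling: P(τ_{4.16} ≤ 2.52) ≈ 2 · 0.00439 = 0.00878 ≈ 0.0088.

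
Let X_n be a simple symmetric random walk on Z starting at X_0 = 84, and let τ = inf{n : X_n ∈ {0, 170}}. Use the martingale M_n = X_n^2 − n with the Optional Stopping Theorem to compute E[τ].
E[τ] = 7224

M_n = X_n^2 − n is a martingale (since E[X_{n+1}^2 | F_n] = X_n^2 + 1). By OST (τ has finite mean in a bounded region), E[M_τ] = E[M_0] = X_0^2 − 0 = 84^2 = 7056. Also E[M_τ] = E[X_τ^2] − E[τ]. The walk exits at 0 or 170, with P(hit 170 first) = 84/170, so E[X_τ^2] = 170^2 · 84/170 + 0 = 14280. Thus E[τ] = E[X_τ^2] − E[M_τ] = 14280 − 7056 = 7224 = 84(170 − 84) = 7224.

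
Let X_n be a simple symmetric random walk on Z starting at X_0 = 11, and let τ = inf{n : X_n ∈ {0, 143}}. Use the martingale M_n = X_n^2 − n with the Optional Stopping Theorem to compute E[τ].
E[τ] = 1452

M_n = X_n^2 − n is a martingale (since E[X_{n+1}^2 | F_n] = X_n^2 + 1). By OST (τ has finite mean in a bounded region), E[M_τ] = E[M_0] = X_0^2 − 0 = 11^2 = 121. Also E[M_τ] = E[X_τ^2] − E[τ]. The walk exits at 0 or 143, with P(hit 143 first) = 11/143, so E[X_τ^2] = 143^2 · 11/143 + 0 = 1573. Thus E[τ] = E[X_τ^2] − E[M_τ] = 1573 − 121 = 1452 = 11(143 − 11) = 1452.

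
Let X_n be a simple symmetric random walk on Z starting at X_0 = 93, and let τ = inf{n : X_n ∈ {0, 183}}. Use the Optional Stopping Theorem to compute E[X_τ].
E[X_τ] = 93

X_n is a martingale and τ is a bounded-mean stopping time (indeed τ is finite a.s. with bounded expectation since the walk is in a bounded region). By the OST, E[X_τ] = E[X_0] = 93. Equivalently: E[X_τ] = 183 · P(hit 183 first) + 0 · P(hit 0 first) = 183 · (93/183) = 93.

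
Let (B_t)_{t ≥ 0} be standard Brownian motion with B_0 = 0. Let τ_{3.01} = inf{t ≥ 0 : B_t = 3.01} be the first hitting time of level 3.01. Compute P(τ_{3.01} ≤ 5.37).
P(τ_{3.01} ≤ 5.37) = 2(1 − Φ(3.01/√5.37)) = 2(1 − Φ(1.2989)) ≈ 0.1940

By the reflection principle for standard BM, P(τ_b ≤ t) = 2 · P(B_t ≥ b). Since B_t ~ N(0, t), P(B_t ≥ 3.01) = 1 − Φ(3.01/√t) = 1 − Φ(3.01/√5.37) = 1 − Φ(1.2989) ≈ 0.09699. Doubling: P(τ_{3.01} ≤ 5.37) ≈ 2 · 0.09699 = 0.19398 ≈ 0.1940.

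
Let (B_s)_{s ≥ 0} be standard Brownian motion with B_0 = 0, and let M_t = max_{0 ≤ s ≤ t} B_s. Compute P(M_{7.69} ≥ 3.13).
P(M_{7.69} ≥ 3.13) = 2·P(B_{7.69} ≥ 3.13) = 2(1 − Φ(3.13/√7.69)) ≈ 0.2590

By the reflection principle for Brownian motion, P(M_t ≥ a) = 2 · P(B_t ≥ a) for a ≥ 0. Since B_t ~ N(0, t), P(B_t ≥ 3.13) = 1 − Φ(3.13/√t) = 1 − Φ(3.13/√7.69) = 1 − Φ(1.1287). So
  P(M_{7.69} ≥ 3.13) = 2(1 − Φ(1.1287)) ≈ 0.2590.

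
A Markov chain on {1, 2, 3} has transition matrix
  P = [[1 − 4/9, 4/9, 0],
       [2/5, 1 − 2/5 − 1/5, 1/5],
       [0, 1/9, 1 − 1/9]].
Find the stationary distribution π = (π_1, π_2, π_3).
π = (9/37, 10/37, 18/37)

This is a birth-death chain on three states, which satisfies detailed balance: π_1 · P_{12} = π_2 · P_{21} and π_2 · P_{23} = π_3 · P_{32}.
From π_1 · 4/9 = π_2 · 2/5: π_2/π_1 = (4/9)/(2/5) = 10/9.
From π_2 · 1/5 = π_3 · 1/9: π_3/π_2 = (1/5)/(1/9) = 9/5.
Take π_1 proportional to 1; then unnormalized π = (1, 10/9, 2). Normalize by dividing by the sum 37/9:
  π = (9/37, 10/37, 18/37).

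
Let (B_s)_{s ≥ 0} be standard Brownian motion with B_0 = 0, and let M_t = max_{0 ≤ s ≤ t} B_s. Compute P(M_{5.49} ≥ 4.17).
P(M_{5.49} ≥ 4.17) = 2·P(B_{5.49} ≥ 4.17) = 2(1 − Φ(4.17/√5.49)) ≈ 0.0751

By the reflection principle for Brownian motion, P(M_t ≥ a) = 2 · P(B_t ≥ a) for a ≥ 0. Since B_t ~ N(0, t), P(B_t ≥ 4.17) = 1 − Φ(4.17/√t) = 1 − Φ(4.17/√5.49) = 1 − Φ(1.7797). So
  P(M_{5.49} ≥ 4.17) = 2(1 − Φ(1.7797)) ≈ 0.0751.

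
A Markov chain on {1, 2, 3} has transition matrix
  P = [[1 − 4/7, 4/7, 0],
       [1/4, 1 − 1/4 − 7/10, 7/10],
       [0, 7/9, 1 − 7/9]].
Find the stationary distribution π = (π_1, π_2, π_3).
π = (35/187, 80/187, 72/187)

This is a birth-death chain on three states, which satisfies detailed balance: π_1 · P_{12} = π_2 · P_{21} and π_2 · P_{23} = π_3 · P_{32}.
From π_1 · 4/7 = π_2 · 1/4: π_2/π_1 = (4/7)/(1/4) = 16/7.
From π_2 · 7/10 = π_3 · 7/9: π_3/π_2 = (7/10)/(7/9) = 9/10.
Take π_1 proportional to 1; then unnormalized π = (1, 16/7, 72/35). Normalize by dividing by the sum 187/35:
  π = (35/187, 80/187, 72/187).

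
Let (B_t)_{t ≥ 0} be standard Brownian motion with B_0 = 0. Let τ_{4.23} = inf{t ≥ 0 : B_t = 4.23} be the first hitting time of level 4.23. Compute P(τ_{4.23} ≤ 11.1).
P(τ_{4.23} ≤ 11.1) = 2(1 − Φ(4.23/√11.1)) = 2(1 − Φ(1.2696)) ≈ 0.2042

By the reflection principle for standard BM, P(τ_b ≤ t) = 2 · P(B_t ≥ b). Since B_t ~ N(0, t), P(B_t ≥ 4.23) = 1 − Φ(4.23/√t) = 1 − Φ(4.23/√11.1) = 1 − Φ(1.2696) ≈ 0.10211. Doubling: P(τ_{4.23} ≤ 11.1) ≈ 2 · 0.10211 = 0.20422 ≈ 0.2042.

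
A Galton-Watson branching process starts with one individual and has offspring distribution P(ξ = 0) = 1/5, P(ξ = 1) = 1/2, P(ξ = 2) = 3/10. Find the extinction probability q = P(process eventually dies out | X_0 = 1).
q = 2/3

The pgf is f(s) = 1/5 + 1/2·s + 3/10·s². The extinction probability q is the smallest fixed point of f in [0, 1]. Setting s = f(s):
  3/10·s² + (1/2 − 1)·s + 1/5 = 0
  3/10·s² − (1/5 + 3/10)·s + 1/5 = 0
which factors as (s − 1)·(3/10·s − 1/5) = 0, giving roots s = 1 and s = (1/5)/(3/10) = 2/3.
Mean offspring μ = 1/2 + 2·3/10 = 11/10 > 1 (supercritical), so q < 1. The extinction probability is the smaller root: q = (1/5)/(3/10) = 2/3.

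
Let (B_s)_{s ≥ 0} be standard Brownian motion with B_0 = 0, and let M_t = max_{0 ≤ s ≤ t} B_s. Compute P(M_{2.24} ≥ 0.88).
P(M_{2.24} ≥ 0.88) = 2·P(B_{2.24} ≥ 0.88) = 2(1 − Φ(0.88/√2.24)) ≈ 0.5565

By the reflection principle for Brownian motion, P(M_t ≥ a) = 2 · P(B_t ≥ a) for a ≥ 0. Since B_t ~ N(0, t), P(B_t ≥ 0.88) = 1 − Φ(0.88/√t) = 1 − Φ(0.88/√2.24) = 1 − Φ(0.5880). So
  P(M_{2.24} ≥ 0.88) = 2(1 − Φ(0.5880)) ≈ 0.5565.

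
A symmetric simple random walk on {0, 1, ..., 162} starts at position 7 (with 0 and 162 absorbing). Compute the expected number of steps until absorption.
E[τ | X_0 = 7] = 1085

Let v_k = E[τ | X_0 = k]. Boundary: v_0 = v_162 = 0. Recurrence: v_k = 1 + (v_{k-1} + v_{k+1})/2 for 1 ≤ k ≤ 161. The particular solution to v_k − (v_{k-1} + v_{k+1})/2 = 1 is v_k = −k^2. Adding homogeneous solution A + B k and matching boundaries gives v_k = k (162 − k). Substituting k = 7: v_7 = 7 · 155 = 1085.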